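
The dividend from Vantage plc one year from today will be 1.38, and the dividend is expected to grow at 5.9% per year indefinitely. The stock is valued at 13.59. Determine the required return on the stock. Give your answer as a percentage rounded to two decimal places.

P = D₁/(r − g) ⇒ r = D₁/P + g = 1.3800/13.59 + 0.059 = 0.101545 + 0.059 = 0.160545

16.05%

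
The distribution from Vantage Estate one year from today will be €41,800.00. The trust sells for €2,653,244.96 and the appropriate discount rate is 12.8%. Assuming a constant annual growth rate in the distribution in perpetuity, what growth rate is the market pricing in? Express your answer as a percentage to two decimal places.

11.22%

P = D₁/(r−g) ⇒ g = r − D₁/P = 0.128 − €41,800.00/€2,653,244.96 = 0.112246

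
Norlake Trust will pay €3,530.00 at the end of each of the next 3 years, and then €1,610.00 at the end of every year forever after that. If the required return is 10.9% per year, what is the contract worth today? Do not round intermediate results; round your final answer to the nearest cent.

PV of 3-year annuity: €3,530.00 × [1 − (1+0.109)^−3] / 0.109 = 8641.33830
Perpetuity value at year 3: €1,610.00 / 0.109 = 14770.64220
PV of perpetuity: 14770.64220 / (1+0.109)^3 = 10829.40859
Total PV = 8641.33830 + 10829.40859 = 19470.74689

€19470.75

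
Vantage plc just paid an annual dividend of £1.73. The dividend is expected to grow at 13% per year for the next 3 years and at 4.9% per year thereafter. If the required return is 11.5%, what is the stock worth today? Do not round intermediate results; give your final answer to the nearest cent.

D_1 = 1.95490
D_2 = 2.20904
D_3 = 2.49621
Terminal value at year 3: TV = D_3×(1+g_2)/(r−g_2) = 2.61853/0.066 = 39.67464
P_0 = D_1/(1+r)^1 + D_2/(1+r)^2 + D_3/(1+r)^3 + TV/(1+r)^3
    = 1.75327 + 1.77686 + 1.80076 + 28.62124 = 33.95213

£33.95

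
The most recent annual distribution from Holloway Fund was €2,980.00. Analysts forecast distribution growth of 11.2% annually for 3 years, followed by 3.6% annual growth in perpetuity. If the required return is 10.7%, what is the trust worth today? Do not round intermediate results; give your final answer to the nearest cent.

D_1 = 3313.76000
D_2 = 3684.90112
D_3 = 4097.61005
Terminal value at year 3: TV = D_3×(1+g_2)/(r−g_2) = 4245.12401/0.071 = 59790.47897
P_0 = D_1/(1+r)^1 + D_2/(1+r)^2 + D_3/(1+r)^3 + TV/(1+r)^3
    = 2993.45980 + 3006.98040 + 3020.56206 + 44074.68021 = 53095.68247

€53095.68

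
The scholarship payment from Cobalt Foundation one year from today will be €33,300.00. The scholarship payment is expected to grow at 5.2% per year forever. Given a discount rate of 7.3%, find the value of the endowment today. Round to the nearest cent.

€1585714.29

Growing perpetuity: P = D₁ / (r − g) = €33,300.0000 / (0.073 − 0.052) = €1,585,714.29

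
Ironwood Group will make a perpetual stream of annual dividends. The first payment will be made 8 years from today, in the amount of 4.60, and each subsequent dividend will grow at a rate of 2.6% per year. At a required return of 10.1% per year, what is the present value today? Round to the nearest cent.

Value at end of year 7: C₁ / (r − g) = 4.60 / (0.101 − 0.026) = 61.3333
Discount to today: PV = 61.3333 / (1 + 0.101)^7 = 61.3333 / 1.961152 = 31.27

31.27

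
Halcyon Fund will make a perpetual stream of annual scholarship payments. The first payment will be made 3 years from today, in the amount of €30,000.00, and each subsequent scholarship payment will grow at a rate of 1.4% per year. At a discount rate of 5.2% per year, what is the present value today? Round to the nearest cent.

€713355.77

Value at end of year 2: C₁ / (r − g) = €30,000.00 / (0.052 − 0.014) = €789,473.6842
Discount to today: PV = €789,473.6842 / (1 + 0.052)^2 = €789,473.6842 / 1.106704 = €713,355.77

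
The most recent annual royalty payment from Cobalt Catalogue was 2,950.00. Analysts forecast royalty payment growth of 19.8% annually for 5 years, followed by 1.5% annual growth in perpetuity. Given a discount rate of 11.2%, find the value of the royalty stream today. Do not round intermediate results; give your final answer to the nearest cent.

D_1 = 3534.10000
D_2 = 4233.85180
D_3 = 5072.15446
D_4 = 6076.44104
D_5 = 7279.57636
Terminal value at year 5: TV = D_5×(1+g_2)/(r−g_2) = 7388.77001/0.097 = 76172.88670
P_0 = D_1/(1+r)^1 + D_2/(1+r)^2 + D_3/(1+r)^3 + D_4/(1+r)^4 + D_5/(1+r)^5 + TV/(1+r)^5
    = 3178.14748 + 3423.93946 + 3688.74054 + 3974.02083 + 4281.36417 + 44799.84155 = 63346.05403

63346.05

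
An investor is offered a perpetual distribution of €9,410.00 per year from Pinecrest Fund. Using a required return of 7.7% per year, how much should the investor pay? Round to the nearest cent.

Level perpetuity: PV = C / r = €9,410.00 / 0.077 = €122,207.79

€122207.79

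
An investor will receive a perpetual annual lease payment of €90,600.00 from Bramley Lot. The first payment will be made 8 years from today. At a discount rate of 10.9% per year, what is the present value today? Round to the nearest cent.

Value at end of year 7: C / r = €90,600.00 / 0.109 = €831,192.6606
Discount to today: PV = €831,192.6606 / (1 + 0.109)^7 = €831,192.6606 / 2.063103 = €402,884.79

€402884.79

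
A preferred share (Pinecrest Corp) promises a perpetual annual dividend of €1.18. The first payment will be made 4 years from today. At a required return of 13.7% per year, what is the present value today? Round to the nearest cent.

Value at end of year 3: C / r = €1.18 / 0.137 = €8.6131
Discount to today: PV = €8.6131 / (1 + 0.137)^3 = €8.6131 / 1.469878 = €5.86

€5.86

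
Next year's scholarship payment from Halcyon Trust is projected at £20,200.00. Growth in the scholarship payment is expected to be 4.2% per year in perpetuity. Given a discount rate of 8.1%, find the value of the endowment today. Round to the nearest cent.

Growing perpetuity: P = D₁ / (r − g) = £20,200.0000 / (0.081 − 0.042) = £517,948.72

£517948.72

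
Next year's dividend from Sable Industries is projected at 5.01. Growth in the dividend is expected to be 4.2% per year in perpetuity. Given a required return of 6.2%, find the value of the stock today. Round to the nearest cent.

Growing perpetuity: P = D₁ / (r − g) = 5.0100 / (0.062 − 0.042) = 250.50

250.50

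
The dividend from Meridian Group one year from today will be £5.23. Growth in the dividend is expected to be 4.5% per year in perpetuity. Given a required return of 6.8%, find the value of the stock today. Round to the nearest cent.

Growing perpetuity: P = D₁ / (r − g) = £5.2300 / (0.068 − 0.045) = £227.39

£227.39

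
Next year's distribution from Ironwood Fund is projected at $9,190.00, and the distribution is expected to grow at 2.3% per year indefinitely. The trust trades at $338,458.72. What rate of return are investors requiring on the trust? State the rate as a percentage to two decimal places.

P = D₁/(r − g) ⇒ r = D₁/P + g = $9,190.0000/$338,458.72 + 0.023 = 0.027152 + 0.023 = 0.050152

5.02%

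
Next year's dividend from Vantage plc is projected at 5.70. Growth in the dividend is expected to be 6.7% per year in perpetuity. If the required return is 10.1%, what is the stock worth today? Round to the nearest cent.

167.65

Growing perpetuity: P = D₁ / (r − g) = 5.7000 / (0.101 − 0.067) = 167.65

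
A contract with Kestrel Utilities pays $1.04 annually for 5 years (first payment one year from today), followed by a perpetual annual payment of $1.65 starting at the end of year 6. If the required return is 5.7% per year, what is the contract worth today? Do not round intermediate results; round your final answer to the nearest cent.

PV of 5-year annuity: $1.04 × [1 − (1+0.057)^−5] / 0.057 = 4.41684
Perpetuity value at year 5: $1.65 / 0.057 = 28.94737
PV of perpetuity: 28.94737 / (1+0.057)^5 = 21.93988
Total PV = 4.41684 + 21.93988 = 26.35672

$26.36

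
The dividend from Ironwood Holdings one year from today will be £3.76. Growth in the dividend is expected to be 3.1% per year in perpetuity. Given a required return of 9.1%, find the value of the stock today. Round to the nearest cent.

Growing perpetuity: P = D₁ / (r − g) = £3.7600 / (0.091 − 0.031) = £62.67

£62.67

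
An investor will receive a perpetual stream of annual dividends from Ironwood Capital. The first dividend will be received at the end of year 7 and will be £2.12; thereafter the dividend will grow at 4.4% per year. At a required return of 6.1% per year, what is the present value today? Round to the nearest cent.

£87.42

Value at end of year 6: C₁ / (r − g) = £2.12 / (0.061 − 0.044) = £124.7059
Discount to today: PV = £124.7059 / (1 + 0.061)^6 = £124.7059 / 1.426567 = £87.42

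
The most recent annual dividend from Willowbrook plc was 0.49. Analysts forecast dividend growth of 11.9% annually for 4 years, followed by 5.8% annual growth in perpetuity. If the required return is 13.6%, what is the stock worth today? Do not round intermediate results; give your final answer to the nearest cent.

D_1 = 0.54831
D_2 = 0.61356
D_3 = 0.68657
D_4 = 0.76827
Terminal value at year 4: TV = D_4×(1+g_2)/(r−g_2) = 0.81283/0.078 = 10.42095
P_0 = D_1/(1+r)^1 + D_2/(1+r)^2 + D_3/(1+r)^3 + D_4/(1+r)^4 + TV/(1+r)^4
    = 0.48267 + 0.47544 + 0.46833 + 0.46132 + 6.25740 = 8.14517

8.15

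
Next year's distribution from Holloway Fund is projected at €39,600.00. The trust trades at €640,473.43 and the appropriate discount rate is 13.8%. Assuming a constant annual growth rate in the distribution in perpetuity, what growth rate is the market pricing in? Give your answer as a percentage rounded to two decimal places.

P = D₁/(r−g) ⇒ g = r − D₁/P = 0.138 − €39,600.00/€640,473.43 = 0.076171

7.62%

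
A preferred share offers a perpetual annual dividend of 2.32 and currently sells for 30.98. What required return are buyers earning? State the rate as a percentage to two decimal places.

7.49%

P = C/r ⇒ r = C/P = 2.32/30.98 = 0.074887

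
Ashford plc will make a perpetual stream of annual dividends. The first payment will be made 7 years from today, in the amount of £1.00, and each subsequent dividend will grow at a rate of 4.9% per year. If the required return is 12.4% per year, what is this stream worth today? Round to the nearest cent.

£6.61

Value at end of year 6: C₁ / (r − g) = £1.00 / (0.124 − 0.049) = £13.3333
Discount to today: PV = £13.3333 / (1 + 0.124)^6 = £13.3333 / 2.016498 = £6.61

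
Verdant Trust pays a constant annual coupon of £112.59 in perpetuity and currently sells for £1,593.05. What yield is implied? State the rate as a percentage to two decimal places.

7.07%

P = C/r ⇒ r = C/P = £112.59/£1,593.05 = 0.070676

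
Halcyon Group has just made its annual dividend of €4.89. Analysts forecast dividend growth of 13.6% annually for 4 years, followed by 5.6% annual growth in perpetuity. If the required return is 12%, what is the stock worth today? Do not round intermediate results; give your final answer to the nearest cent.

D_1 = 5.55504
D_2 = 6.31053
D_3 = 7.16876
D_4 = 8.14371
Terminal value at year 4: TV = D_4×(1+g_2)/(r−g_2) = 8.59976/0.064 = 134.37118
P_0 = D_1/(1+r)^1 + D_2/(1+r)^2 + D_3/(1+r)^3 + D_4/(1+r)^4 + TV/(1+r)^4
    = 4.95986 + 5.03071 + 5.10258 + 5.17547 + 85.39531 = 105.66394

€105.66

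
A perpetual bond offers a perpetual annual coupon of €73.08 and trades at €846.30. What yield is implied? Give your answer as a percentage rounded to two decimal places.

8.64%

P = C/r ⇒ r = C/P = €73.08/€846.30 = 0.086352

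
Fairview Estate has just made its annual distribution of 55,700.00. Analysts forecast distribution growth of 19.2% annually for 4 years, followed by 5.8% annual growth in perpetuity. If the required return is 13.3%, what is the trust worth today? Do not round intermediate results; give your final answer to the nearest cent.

D_1 = 66394.40000
D_2 = 79142.12480
D_3 = 94337.41276
D_4 = 112450.19601
Terminal value at year 4: TV = D_4×(1+g_2)/(r−g_2) = 118972.30738/0.075 = 1586297.43174
P_0 = D_1/(1+r)^1 + D_2/(1+r)^2 + D_3/(1+r)^3 + D_4/(1+r)^4 + TV/(1+r)^4
    = 58600.52957 + 61652.10172 + 64862.58186 + 68240.24499 + 962642.38935 = 1215997.84748

1215997.85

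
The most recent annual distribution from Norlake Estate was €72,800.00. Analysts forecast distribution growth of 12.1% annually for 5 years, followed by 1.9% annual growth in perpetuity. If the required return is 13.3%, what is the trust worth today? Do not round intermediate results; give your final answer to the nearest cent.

€969587.85

D_1 = 81608.80000
D_2 = 91483.46480
D_3 = 102552.96404
D_4 = 114961.87269
D_5 = 128872.25929
Terminal value at year 5: TV = D_5×(1+g_2)/(r−g_2) = 131320.83221/0.114 = 1151937.12466
P_0 = D_1/(1+r)^1 + D_2/(1+r)^2 + D_3/(1+r)^3 + D_4/(1+r)^4 + D_5/(1+r)^5 + TV/(1+r)^5
    = 72028.94969 + 71266.06585 + 70511.26197 + 69764.45249 + 69025.55273 + 616991.56341 = 969587.84614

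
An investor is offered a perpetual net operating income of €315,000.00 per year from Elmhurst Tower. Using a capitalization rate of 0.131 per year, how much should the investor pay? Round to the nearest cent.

Level perpetuity: PV = C / r = €315,000.00 / 0.131 = €2,404,580.15

€2404580.15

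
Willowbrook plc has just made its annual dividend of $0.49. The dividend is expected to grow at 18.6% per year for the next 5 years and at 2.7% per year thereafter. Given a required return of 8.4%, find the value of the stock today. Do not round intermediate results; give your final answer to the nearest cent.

$17.08

D_1 = 0.58114
D_2 = 0.68923
D_3 = 0.81743
D_4 = 0.96947
D_5 = 1.14979
Terminal value at year 5: TV = D_5×(1+g_2)/(r−g_2) = 1.18084/0.057 = 20.71644
P_0 = D_1/(1+r)^1 + D_2/(1+r)^2 + D_3/(1+r)^3 + D_4/(1+r)^4 + D_5/(1+r)^5 + TV/(1+r)^5
    = 0.53611 + 0.58655 + 0.64174 + 0.70213 + 0.76820 + 13.84104 = 17.07577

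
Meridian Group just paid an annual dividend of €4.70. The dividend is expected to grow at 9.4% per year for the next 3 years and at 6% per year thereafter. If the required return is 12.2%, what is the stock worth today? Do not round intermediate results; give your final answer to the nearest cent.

D_1 = 5.14180
D_2 = 5.62513
D_3 = 6.15389
Terminal value at year 3: TV = D_3×(1+g_2)/(r−g_2) = 6.52312/0.062 = 105.21169
P_0 = D_1/(1+r)^1 + D_2/(1+r)^2 + D_3/(1+r)^3 + TV/(1+r)^3
    = 4.58271 + 4.46835 + 4.35684 + 74.48785 = 87.89574

€87.90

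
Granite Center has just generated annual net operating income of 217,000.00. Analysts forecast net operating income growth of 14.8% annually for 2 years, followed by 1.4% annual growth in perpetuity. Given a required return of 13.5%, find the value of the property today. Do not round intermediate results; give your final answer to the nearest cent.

2301876.46

D_1 = 249116.00000
D_2 = 285985.16800
Terminal value at year 2: TV = D_2×(1+g_2)/(r−g_2) = 289988.96035/0.121 = 2396602.97812
P_0 = D_1/(1+r)^1 + D_2/(1+r)^2 + TV/(1+r)^2
    = 219485.46256 + 221999.39296 + 1860391.60715 = 2301876.46266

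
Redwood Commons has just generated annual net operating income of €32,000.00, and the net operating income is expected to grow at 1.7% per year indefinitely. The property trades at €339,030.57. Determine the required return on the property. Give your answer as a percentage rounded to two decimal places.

D₁ = €32,000.00 × 1.017 = €32,544.0000
P = D₁/(r − g) ⇒ r = D₁/P + g = €32,544.0000/€339,030.57 + 0.017 = 0.095991 + 0.017 = 0.112991

11.30%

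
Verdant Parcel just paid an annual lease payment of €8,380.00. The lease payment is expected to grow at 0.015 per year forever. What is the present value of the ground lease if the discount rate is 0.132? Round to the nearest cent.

D₁ = D₀ × (1 + g) = €8,380.00 × 1.015 = €8,505.7000
Growing perpetuity: P = D₁ / (r − g) = €8,505.7000 / (0.132 − 0.015) = €72,698.29

€72698.29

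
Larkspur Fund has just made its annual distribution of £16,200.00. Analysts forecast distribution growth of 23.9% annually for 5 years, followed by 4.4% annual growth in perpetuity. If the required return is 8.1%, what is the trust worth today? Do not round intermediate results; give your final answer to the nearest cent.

£1028395.77

D_1 = 20071.80000
D_2 = 24868.96020
D_3 = 30812.64169
D_4 = 38176.86305
D_5 = 47301.13332
Terminal value at year 5: TV = D_5×(1+g_2)/(r−g_2) = 49382.38319/0.037 = 1334659.00504
P_0 = D_1/(1+r)^1 + D_2/(1+r)^2 + D_3/(1+r)^3 + D_4/(1+r)^4 + D_5/(1+r)^5 + TV/(1+r)^5
    = 18567.80759 + 21281.69621 + 24392.24940 + 27957.44404 + 32043.73095 + 904152.84098 = 1028395.76916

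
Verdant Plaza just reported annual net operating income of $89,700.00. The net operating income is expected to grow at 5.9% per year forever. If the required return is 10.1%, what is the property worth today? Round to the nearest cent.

$2261721.43

D₁ = D₀ × (1 + g) = $89,700.00 × 1.059 = $94,992.3000
Growing perpetuity: P = D₁ / (r − g) = $94,992.3000 / (0.101 − 0.059) = $2,261,721.43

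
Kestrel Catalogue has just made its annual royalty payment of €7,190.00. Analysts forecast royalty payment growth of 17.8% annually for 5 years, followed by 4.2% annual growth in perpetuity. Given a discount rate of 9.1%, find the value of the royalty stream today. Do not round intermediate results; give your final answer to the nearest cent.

€269911.06

D_1 = 8469.82000
D_2 = 9977.44796
D_3 = 11753.43370
D_4 = 13845.54489
D_5 = 16310.05189
Terminal value at year 5: TV = D_5×(1+g_2)/(r−g_2) = 16995.07407/0.049 = 346838.24623
P_0 = D_1/(1+r)^1 + D_2/(1+r)^2 + D_3/(1+r)^3 + D_4/(1+r)^4 + D_5/(1+r)^5 + TV/(1+r)^5
    = 7763.35472 + 8382.43067 + 9050.87381 + 9772.62085 + 10551.92242 + 224389.86053 = 269911.06301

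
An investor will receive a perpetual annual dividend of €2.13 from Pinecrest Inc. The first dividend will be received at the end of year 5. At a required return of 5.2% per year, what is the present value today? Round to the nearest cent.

Value at end of year 4: C / r = €2.13 / 0.052 = €40.9615
Discount to today: PV = €40.9615 / (1 + 0.052)^4 = €40.9615 / 1.224794 = €33.44

€33.44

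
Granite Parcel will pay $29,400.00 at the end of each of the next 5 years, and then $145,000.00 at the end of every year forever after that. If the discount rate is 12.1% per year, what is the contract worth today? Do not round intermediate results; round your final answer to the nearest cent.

PV of 5-year annuity: $29,400.00 × [1 − (1+0.121)^−5] / 0.121 = 105718.39790
Perpetuity value at year 5: $145,000.00 / 0.121 = 1198347.10744
PV of perpetuity: 1198347.10744 / (1+0.121)^5 = 676946.84570
Total PV = 105718.39790 + 676946.84570 = 782665.24360

$782665.24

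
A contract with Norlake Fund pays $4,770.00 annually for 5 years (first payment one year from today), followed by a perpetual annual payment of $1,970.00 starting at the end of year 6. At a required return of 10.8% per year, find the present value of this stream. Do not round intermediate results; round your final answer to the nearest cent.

PV of 5-year annuity: $4,770.00 × [1 − (1+0.108)^−5] / 0.108 = 17718.48486
Perpetuity value at year 5: $1,970.00 / 0.108 = 18240.74074
PV of perpetuity: 18240.74074 / (1+0.108)^5 = 10923.04364
Total PV = 17718.48486 + 10923.04364 = 28641.52850

$28641.53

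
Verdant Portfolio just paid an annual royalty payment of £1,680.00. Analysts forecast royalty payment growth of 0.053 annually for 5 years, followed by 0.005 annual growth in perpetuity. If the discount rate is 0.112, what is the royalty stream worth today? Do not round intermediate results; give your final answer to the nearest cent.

D_1 = 1769.04000
D_2 = 1862.79912
D_3 = 1961.52747
D_4 = 2065.48843
D_5 = 2174.95932
Terminal value at year 5: TV = D_5×(1+g_2)/(r−g_2) = 2185.83411/0.107 = 20428.35619
P_0 = D_1/(1+r)^1 + D_2/(1+r)^2 + D_3/(1+r)^3 + D_4/(1+r)^4 + D_5/(1+r)^5 + TV/(1+r)^5
    = 1590.86331 + 1506.45599 + 1426.52712 + 1350.83908 + 1279.16687 + 12014.60468 = 19168.45705

£19168.46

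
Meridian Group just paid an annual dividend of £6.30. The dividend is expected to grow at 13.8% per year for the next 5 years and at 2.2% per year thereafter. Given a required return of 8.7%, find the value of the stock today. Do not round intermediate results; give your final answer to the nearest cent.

£160.80

D_1 = 7.16940
D_2 = 8.15878
D_3 = 9.28469
D_4 = 10.56598
D_5 = 12.02408
Terminal value at year 5: TV = D_5×(1+g_2)/(r−g_2) = 12.28861/0.065 = 189.05554
P_0 = D_1/(1+r)^1 + D_2/(1+r)^2 + D_3/(1+r)^3 + D_4/(1+r)^4 + D_5/(1+r)^5 + TV/(1+r)^5
    = 6.59558 + 6.90504 + 7.22901 + 7.56818 + 7.92326 + 124.57809 = 160.79917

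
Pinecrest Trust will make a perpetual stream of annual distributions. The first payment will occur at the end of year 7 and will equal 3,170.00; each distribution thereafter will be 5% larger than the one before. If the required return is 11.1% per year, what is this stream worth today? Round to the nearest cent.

Value at end of year 6: C₁ / (r − g) = 3,170.00 / (0.111 − 0.05) = 51,967.2131
Discount to today: PV = 51,967.2131 / (1 + 0.111)^6 = 51,967.2131 / 1.880548 = 27,634.08

27634.08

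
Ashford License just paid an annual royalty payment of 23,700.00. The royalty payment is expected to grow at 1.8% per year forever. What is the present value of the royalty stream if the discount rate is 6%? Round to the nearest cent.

D₁ = D₀ × (1 + g) = 23,700.00 × 1.018 = 24,126.6000
Growing perpetuity: P = D₁ / (r − g) = 24,126.6000 / (0.06 − 0.018) = 574,442.86

574442.86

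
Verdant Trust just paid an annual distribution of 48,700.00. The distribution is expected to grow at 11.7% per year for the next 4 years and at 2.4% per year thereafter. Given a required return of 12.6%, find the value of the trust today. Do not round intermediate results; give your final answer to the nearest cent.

664403.44

D_1 = 54397.90000
D_2 = 60762.45430
D_3 = 67871.66145
D_4 = 75812.64584
Terminal value at year 4: TV = D_4×(1+g_2)/(r−g_2) = 77632.14934/0.102 = 761099.50337
P_0 = D_1/(1+r)^1 + D_2/(1+r)^2 + D_3/(1+r)^3 + D_4/(1+r)^4 + TV/(1+r)^4
    = 48310.74600 + 47924.60327 + 47541.54694 + 47161.55234 + 473464.99603 = 664403.44459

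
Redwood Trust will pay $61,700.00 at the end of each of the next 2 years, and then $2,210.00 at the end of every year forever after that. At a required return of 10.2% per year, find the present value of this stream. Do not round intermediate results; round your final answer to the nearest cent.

PV of 2-year annuity: $61,700.00 × [1 − (1+0.102)^−2] / 0.102 = 106795.92623
Perpetuity value at year 2: $2,210.00 / 0.102 = 21666.66667
PV of perpetuity: 21666.66667 / (1+0.102)^2 = 17841.39929
Total PV = 106795.92623 + 17841.39929 = 124637.32552

$124637.33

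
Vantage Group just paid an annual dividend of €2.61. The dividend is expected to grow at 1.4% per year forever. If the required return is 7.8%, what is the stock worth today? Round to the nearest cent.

€41.35

D₁ = D₀ × (1 + g) = €2.61 × 1.014 = €2.6465
Growing perpetuity: P = D₁ / (r − g) = €2.6465 / (0.078 − 0.014) = €41.35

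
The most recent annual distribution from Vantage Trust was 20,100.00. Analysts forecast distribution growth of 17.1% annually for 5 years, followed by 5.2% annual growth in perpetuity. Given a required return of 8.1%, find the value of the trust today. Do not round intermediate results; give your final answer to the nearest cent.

1216169.65

D_1 = 23537.10000
D_2 = 27561.94410
D_3 = 32275.03654
D_4 = 37794.06779
D_5 = 44256.85338
Terminal value at year 5: TV = D_5×(1+g_2)/(r−g_2) = 46558.20976/0.029 = 1605455.50888
P_0 = D_1/(1+r)^1 + D_2/(1+r)^2 + D_3/(1+r)^3 + D_4/(1+r)^4 + D_5/(1+r)^5 + TV/(1+r)^5
    = 21773.45051 + 23586.22622 + 25549.92683 + 27677.11778 + 29981.41066 + 1087601.51765 = 1216169.64965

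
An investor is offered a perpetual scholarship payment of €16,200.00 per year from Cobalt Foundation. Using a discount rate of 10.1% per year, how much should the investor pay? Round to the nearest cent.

Level perpetuity: PV = C / r = €16,200.00 / 0.101 = €160,396.04

€160396.04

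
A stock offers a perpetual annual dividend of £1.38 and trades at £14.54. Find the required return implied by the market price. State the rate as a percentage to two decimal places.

9.49%

P = C/r ⇒ r = C/P = £1.38/£14.54 = 0.094911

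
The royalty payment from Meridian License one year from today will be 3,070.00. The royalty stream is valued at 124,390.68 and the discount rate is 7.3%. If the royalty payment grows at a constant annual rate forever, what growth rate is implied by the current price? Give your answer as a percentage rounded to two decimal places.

P = D₁/(r−g) ⇒ g = r − D₁/P = 0.073 − 3,070.00/124,390.68 = 0.048320

4.83%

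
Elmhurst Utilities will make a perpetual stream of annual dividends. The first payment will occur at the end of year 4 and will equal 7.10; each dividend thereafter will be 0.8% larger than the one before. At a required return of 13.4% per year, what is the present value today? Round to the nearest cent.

38.64

Value at end of year 3: C₁ / (r − g) = 7.10 / (0.134 − 0.008) = 56.3492
Discount to today: PV = 56.3492 / (1 + 0.134)^3 = 56.3492 / 1.458274 = 38.64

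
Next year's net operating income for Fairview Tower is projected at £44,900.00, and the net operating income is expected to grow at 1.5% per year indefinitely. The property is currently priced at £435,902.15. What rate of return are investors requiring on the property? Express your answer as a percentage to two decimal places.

11.80%

P = D₁/(r − g) ⇒ r = D₁/P + g = £44,900.0000/£435,902.15 + 0.015 = 0.103005 + 0.015 = 0.118005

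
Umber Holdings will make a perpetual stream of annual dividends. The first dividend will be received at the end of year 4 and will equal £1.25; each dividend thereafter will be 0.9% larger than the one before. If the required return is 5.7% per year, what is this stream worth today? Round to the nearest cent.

£22.05

Value at end of year 3: C₁ / (r − g) = £1.25 / (0.057 − 0.009) = £26.0417
Discount to today: PV = £26.0417 / (1 + 0.057)^3 = £26.0417 / 1.180932 = £22.05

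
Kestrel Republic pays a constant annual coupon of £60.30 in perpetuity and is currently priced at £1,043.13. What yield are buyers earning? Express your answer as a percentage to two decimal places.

P = C/r ⇒ r = C/P = £60.30/£1,043.13 = 0.057807

5.78%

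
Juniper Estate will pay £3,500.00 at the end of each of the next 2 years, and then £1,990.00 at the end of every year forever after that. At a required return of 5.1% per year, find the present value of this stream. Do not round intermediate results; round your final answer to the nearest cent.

£41823.34

PV of 2-year annuity: £3,500.00 × [1 − (1+0.051)^−2] / 0.051 = 6498.72669
Perpetuity value at year 2: £1,990.00 / 0.051 = 39019.60784
PV of perpetuity: 39019.60784 / (1+0.051)^2 = 35324.61753
Total PV = 6498.72669 + 35324.61753 = 41823.34421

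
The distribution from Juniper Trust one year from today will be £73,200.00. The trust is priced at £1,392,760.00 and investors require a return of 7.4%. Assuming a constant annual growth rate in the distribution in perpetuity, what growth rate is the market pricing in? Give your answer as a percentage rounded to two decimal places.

P = D₁/(r−g) ⇒ g = r − D₁/P = 0.074 − £73,200.00/£1,392,760.00 = 0.021442

2.14%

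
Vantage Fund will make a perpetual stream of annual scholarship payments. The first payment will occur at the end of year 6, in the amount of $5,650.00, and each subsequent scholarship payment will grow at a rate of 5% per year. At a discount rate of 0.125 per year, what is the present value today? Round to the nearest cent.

Value at end of year 5: C₁ / (r − g) = $5,650.00 / (0.125 − 0.05) = $75,333.3333
Discount to today: PV = $75,333.3333 / (1 + 0.125)^5 = $75,333.3333 / 1.802032 = $41,804.65

$41804.65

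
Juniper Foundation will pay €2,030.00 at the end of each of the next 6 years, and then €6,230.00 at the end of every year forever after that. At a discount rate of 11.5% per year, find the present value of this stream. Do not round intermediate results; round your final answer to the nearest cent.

€36658.68

PV of 6-year annuity: €2,030.00 × [1 − (1+0.115)^−6] / 0.115 = 8465.69689
Perpetuity value at year 6: €6,230.00 / 0.115 = 54173.91304
PV of perpetuity: 54173.91304 / (1+0.115)^6 = 28192.98122
Total PV = 8465.69689 + 28192.98122 = 36658.67810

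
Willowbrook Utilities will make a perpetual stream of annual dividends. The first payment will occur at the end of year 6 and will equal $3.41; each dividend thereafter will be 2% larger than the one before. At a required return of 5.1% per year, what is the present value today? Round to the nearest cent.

$85.78

Value at end of year 5: C₁ / (r − g) = $3.41 / (0.051 − 0.02) = $110.0000
Discount to today: PV = $110.0000 / (1 + 0.051)^5 = $110.0000 / 1.282371 = $85.78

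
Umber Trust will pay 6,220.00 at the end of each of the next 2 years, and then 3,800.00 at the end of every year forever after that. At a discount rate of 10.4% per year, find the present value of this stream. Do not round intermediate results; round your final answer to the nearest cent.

PV of 2-year annuity: 6,220.00 × [1 − (1+0.104)^−2] / 0.104 = 10737.37135
Perpetuity value at year 2: 3,800.00 / 0.104 = 36538.46154
PV of perpetuity: 36538.46154 / (1+0.104)^2 = 29978.65267
Total PV = 10737.37135 + 29978.65267 = 40716.02403

40716.02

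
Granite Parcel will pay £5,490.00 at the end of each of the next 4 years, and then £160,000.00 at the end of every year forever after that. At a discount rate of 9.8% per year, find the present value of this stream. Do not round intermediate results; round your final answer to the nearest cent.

PV of 4-year annuity: £5,490.00 × [1 − (1+0.098)^−4] / 0.098 = 17478.17199
Perpetuity value at year 4: £160,000.00 / 0.098 = 1632653.06122
PV of perpetuity: 1632653.06122 / (1+0.098)^4 = 1123270.99963
Total PV = 17478.17199 + 1123270.99963 = 1140749.17162

£1140749.17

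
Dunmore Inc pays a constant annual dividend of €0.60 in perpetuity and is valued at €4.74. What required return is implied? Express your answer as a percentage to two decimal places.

12.66%

P = C/r ⇒ r = C/P = €0.60/€4.74 = 0.126582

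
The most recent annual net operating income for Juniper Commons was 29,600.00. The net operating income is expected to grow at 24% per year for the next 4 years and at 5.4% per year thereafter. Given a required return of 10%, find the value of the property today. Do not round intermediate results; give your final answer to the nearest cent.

1256372.90

D_1 = 36704.00000
D_2 = 45512.96000
D_3 = 56436.07040
D_4 = 69980.72730
Terminal value at year 4: TV = D_4×(1+g_2)/(r−g_2) = 73759.68657/0.046 = 1603471.44717
P_0 = D_1/(1+r)^1 + D_2/(1+r)^2 + D_3/(1+r)^3 + D_4/(1+r)^4 + TV/(1+r)^4
    = 33367.27273 + 37614.01653 + 42401.25500 + 47797.77836 + 1095192.57371 = 1256372.89633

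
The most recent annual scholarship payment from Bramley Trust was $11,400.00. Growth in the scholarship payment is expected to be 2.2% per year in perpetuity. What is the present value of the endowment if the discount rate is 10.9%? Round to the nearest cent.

D₁ = D₀ × (1 + g) = $11,400.00 × 1.022 = $11,650.8000
Growing perpetuity: P = D₁ / (r − g) = $11,650.8000 / (0.109 − 0.022) = $133,917.24

$133917.24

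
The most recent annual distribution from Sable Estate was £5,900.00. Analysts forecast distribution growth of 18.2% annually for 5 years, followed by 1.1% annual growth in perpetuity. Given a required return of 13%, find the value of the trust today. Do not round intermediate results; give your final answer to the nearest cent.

D_1 = 6973.80000
D_2 = 8243.03160
D_3 = 9743.26335
D_4 = 11516.53728
D_5 = 13612.54707
Terminal value at year 5: TV = D_5×(1+g_2)/(r−g_2) = 13762.28508/0.119 = 115649.45449
P_0 = D_1/(1+r)^1 + D_2/(1+r)^2 + D_3/(1+r)^3 + D_4/(1+r)^4 + D_5/(1+r)^5 + TV/(1+r)^5
    = 6171.50442 + 6455.50286 + 6752.57025 + 7063.30799 + 7388.34517 + 62769.89052 = 96601.12121

£96601.12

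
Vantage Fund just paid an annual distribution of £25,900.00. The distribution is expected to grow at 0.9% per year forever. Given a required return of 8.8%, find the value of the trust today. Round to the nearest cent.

£330798.73

D₁ = D₀ × (1 + g) = £25,900.00 × 1.009 = £26,133.1000
Growing perpetuity: P = D₁ / (r − g) = £26,133.1000 / (0.088 − 0.009) = £330,798.73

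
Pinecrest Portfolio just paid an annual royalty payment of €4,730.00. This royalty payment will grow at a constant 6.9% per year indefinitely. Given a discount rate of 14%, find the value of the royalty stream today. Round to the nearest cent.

D₁ = D₀ × (1 + g) = €4,730.00 × 1.069 = €5,056.3700
Growing perpetuity: P = D₁ / (r − g) = €5,056.3700 / (0.14 − 0.069) = €71,216.48

€71216.48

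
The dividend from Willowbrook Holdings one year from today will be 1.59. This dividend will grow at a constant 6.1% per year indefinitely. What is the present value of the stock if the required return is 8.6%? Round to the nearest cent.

Growing perpetuity: P = D₁ / (r − g) = 1.5900 / (0.086 − 0.061) = 63.60

63.60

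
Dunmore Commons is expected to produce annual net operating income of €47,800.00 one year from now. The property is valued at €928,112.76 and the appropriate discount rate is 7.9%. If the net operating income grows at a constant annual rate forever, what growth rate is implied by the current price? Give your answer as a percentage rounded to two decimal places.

2.75%

P = D₁/(r−g) ⇒ g = r − D₁/P = 0.079 − €47,800.00/€928,112.76 = 0.027498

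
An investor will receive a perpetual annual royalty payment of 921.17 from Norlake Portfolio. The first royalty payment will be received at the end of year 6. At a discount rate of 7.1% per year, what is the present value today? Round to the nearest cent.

9207.34

Value at end of year 5: C / r = 921.17 / 0.071 = 12,974.2254
Discount to today: PV = 12,974.2254 / (1 + 0.071)^5 = 12,974.2254 / 1.409118 = 9,207.34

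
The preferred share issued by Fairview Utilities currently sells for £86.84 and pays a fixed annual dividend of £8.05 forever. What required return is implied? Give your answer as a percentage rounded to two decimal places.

9.27%

P = C/r ⇒ r = C/P = £8.05/£86.84 = 0.092699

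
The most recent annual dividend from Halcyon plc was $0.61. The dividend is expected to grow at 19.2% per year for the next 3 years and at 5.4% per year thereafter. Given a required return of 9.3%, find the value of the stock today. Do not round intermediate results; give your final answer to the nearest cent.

D_1 = 0.72712
D_2 = 0.86673
D_3 = 1.03314
Terminal value at year 3: TV = D_3×(1+g_2)/(r−g_2) = 1.08893/0.039 = 27.92123
P_0 = D_1/(1+r)^1 + D_2/(1+r)^2 + D_3/(1+r)^3 + TV/(1+r)^3
    = 0.66525 + 0.72551 + 0.79122 + 21.38327 = 23.56525

$23.57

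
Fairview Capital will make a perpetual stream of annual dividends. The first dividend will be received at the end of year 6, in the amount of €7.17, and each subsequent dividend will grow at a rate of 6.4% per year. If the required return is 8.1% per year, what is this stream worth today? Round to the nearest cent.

Value at end of year 5: C₁ / (r − g) = €7.17 / (0.081 − 0.064) = €421.7647
Discount to today: PV = €421.7647 / (1 + 0.081)^5 = €421.7647 / 1.476143 = €285.72

€285.72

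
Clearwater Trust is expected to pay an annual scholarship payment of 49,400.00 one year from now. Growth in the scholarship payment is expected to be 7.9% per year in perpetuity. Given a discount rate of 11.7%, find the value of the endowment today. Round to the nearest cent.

1300000.00

Growing perpetuity: P = D₁ / (r − g) = 49,400.0000 / (0.117 − 0.079) = 1,300,000.00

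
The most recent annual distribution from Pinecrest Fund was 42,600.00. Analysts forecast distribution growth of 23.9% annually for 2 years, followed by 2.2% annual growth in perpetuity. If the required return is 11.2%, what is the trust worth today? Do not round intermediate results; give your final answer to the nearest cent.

D_1 = 52781.40000
D_2 = 65396.15460
Terminal value at year 2: TV = D_2×(1+g_2)/(r−g_2) = 66834.87000/0.09 = 742609.66668
P_0 = D_1/(1+r)^1 + D_2/(1+r)^2 + TV/(1+r)^2
    = 47465.28777 + 52886.23341 + 600552.56156 = 700904.08273

700904.08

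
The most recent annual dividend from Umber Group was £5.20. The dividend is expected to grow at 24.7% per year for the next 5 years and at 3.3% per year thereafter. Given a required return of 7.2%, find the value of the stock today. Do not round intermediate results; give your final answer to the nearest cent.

£335.22

D_1 = 6.48440
D_2 = 8.08605
D_3 = 10.08330
D_4 = 12.57388
D_5 = 15.67962
Terminal value at year 5: TV = D_5×(1+g_2)/(r−g_2) = 16.19705/0.039 = 415.30898
P_0 = D_1/(1+r)^1 + D_2/(1+r)^2 + D_3/(1+r)^3 + D_4/(1+r)^4 + D_5/(1+r)^5 + TV/(1+r)^5
    = 6.04888 + 7.03634 + 8.18499 + 9.52116 + 11.07546 + 293.35764 = 335.22447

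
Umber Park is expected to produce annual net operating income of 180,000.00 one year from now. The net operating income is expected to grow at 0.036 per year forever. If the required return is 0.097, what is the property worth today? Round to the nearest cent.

Growing perpetuity: P = D₁ / (r − g) = 180,000.0000 / (0.097 − 0.036) = 2,950,819.67

2950819.67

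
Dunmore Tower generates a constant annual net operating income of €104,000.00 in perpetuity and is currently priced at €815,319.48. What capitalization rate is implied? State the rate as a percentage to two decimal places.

12.76%

P = C/r ⇒ r = C/P = €104,000.00/€815,319.48 = 0.127557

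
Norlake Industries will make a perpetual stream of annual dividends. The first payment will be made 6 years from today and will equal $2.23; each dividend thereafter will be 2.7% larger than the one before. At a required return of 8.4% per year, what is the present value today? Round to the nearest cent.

Value at end of year 5: C₁ / (r − g) = $2.23 / (0.084 − 0.027) = $39.1228
Discount to today: PV = $39.1228 / (1 + 0.084)^5 = $39.1228 / 1.496740 = $26.14

$26.14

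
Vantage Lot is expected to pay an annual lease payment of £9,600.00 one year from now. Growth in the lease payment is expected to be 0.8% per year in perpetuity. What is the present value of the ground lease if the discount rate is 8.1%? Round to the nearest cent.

Growing perpetuity: P = D₁ / (r − g) = £9,600.0000 / (0.081 − 0.008) = £131,506.85

£131506.85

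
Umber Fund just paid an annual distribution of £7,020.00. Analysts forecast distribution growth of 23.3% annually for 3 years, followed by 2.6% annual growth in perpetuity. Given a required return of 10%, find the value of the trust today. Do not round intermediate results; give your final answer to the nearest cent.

D_1 = 8655.66000
D_2 = 10672.42878
D_3 = 13159.10469
Terminal value at year 3: TV = D_3×(1+g_2)/(r−g_2) = 13501.24141/0.074 = 182449.20821
P_0 = D_1/(1+r)^1 + D_2/(1+r)^2 + D_3/(1+r)^3 + TV/(1+r)^3
    = 7868.78182 + 8820.18907 + 9886.63012 + 137076.79054 = 163652.39155

£163652.39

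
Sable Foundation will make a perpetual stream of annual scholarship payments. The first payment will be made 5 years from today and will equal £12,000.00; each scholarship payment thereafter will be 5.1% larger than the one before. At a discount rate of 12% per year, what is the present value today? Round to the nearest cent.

£110524.88

Value at end of year 4: C₁ / (r − g) = £12,000.00 / (0.12 − 0.051) = £173,913.0435
Discount to today: PV = £173,913.0435 / (1 + 0.12)^4 = £173,913.0435 / 1.573519 = £110,524.88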